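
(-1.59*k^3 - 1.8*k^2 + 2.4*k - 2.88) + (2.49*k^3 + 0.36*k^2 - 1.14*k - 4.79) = 0.9*k^3 - 1.44*k^2 + 1.26*k - 7.67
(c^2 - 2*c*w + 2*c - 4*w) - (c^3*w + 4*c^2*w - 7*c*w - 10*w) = -c^3*w - 4*c^2*w + c^2 + 5*c*w + 2*c + 6*w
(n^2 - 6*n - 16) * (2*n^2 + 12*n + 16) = 2*n^4 - 88*n^2 - 288*n - 256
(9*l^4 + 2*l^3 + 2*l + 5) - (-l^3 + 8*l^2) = 9*l^4 + 3*l^3 - 8*l^2 + 2*l + 5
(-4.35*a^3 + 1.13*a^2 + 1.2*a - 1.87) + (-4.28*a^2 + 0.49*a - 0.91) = -4.35*a^3 - 3.15*a^2 + 1.69*a - 2.78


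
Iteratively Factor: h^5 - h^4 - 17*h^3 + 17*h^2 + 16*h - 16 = (h + 1)*(h^4 - 2*h^3 - 15*h^2 + 32*h - 16) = (h - 1)*(h + 1)*(h^3 - h^2 - 16*h + 16) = (h - 1)*(h + 1)*(h + 4)*(h^2 - 5*h + 4) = (h - 4)*(h - 1)*(h + 1)*(h + 4)*(h - 1)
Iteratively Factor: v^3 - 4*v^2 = (v)*(v^2 - 4*v) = v^2*(v - 4)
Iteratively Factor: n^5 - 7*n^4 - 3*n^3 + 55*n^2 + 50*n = (n + 2)*(n^4 - 9*n^3 + 15*n^2 + 25*n) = (n + 1)*(n + 2)*(n^3 - 10*n^2 + 25*n) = n*(n + 1)*(n + 2)*(n^2 - 10*n + 25) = n*(n - 5)*(n + 1)*(n + 2)*(n - 5)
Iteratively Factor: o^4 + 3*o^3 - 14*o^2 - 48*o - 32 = (o + 2)*(o^3 + o^2 - 16*o - 16) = (o + 2)*(o + 4)*(o^2 - 3*o - 4) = (o - 4)*(o + 2)*(o + 4)*(o + 1)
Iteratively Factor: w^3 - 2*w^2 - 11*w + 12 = (w - 4)*(w^2 + 2*w - 3) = (w - 4)*(w - 1)*(w + 3)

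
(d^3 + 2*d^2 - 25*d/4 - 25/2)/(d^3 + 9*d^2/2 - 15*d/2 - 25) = (d + 5/2)/(d + 5)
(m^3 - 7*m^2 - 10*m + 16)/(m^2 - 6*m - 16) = m - 1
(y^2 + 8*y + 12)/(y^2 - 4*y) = (y^2 + 8*y + 12)/(y*(y - 4))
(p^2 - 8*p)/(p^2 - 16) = p*(p - 8)/(p^2 - 16)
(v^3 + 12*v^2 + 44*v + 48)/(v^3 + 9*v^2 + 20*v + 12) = (v + 4)/(v + 1)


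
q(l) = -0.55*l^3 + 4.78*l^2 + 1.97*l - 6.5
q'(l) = -1.65*l^2 + 9.56*l + 1.97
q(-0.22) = -6.70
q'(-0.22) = -0.21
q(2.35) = 17.39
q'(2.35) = 15.32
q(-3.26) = 56.93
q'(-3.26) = -46.73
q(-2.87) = 40.22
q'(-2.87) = -39.06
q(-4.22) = 111.64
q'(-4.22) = -67.76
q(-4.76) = 151.74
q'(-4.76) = -80.92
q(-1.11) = -2.05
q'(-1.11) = -10.67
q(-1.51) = 3.32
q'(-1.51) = -16.23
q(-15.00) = 2895.70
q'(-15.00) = -512.68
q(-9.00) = 763.90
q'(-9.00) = -217.72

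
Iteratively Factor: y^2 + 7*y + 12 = (y + 4)*(y + 3)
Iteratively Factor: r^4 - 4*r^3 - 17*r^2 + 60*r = (r - 5)*(r^3 + r^2 - 12*r) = r*(r - 5)*(r^2 + r - 12) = r*(r - 5)*(r + 4)*(r - 3)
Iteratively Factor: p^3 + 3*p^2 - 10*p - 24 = (p + 4)*(p^2 - p - 6) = (p - 3)*(p + 4)*(p + 2)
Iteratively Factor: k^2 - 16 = (k + 4)*(k - 4)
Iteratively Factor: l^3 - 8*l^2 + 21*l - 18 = (l - 2)*(l^2 - 6*l + 9) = (l - 3)*(l - 2)*(l - 3)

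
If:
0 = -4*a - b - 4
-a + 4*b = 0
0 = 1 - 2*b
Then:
No Solution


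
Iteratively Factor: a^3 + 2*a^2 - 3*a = (a - 1)*(a^2 + 3*a) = (a - 1)*(a + 3)*(a)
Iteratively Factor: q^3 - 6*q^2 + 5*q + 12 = (q + 1)*(q^2 - 7*q + 12) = (q - 3)*(q + 1)*(q - 4)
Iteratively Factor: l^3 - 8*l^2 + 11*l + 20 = (l + 1)*(l^2 - 9*l + 20) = (l - 4)*(l + 1)*(l - 5)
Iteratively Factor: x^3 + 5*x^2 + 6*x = (x + 2)*(x^2 + 3*x) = x*(x + 2)*(x + 3)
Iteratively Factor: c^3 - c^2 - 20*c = (c - 5)*(c^2 + 4*c) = (c - 5)*(c + 4)*(c)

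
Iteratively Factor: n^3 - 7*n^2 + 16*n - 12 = (n - 2)*(n^2 - 5*n + 6) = (n - 2)^2*(n - 3)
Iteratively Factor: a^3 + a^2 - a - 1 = (a + 1)*(a^2 - 1) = (a + 1)^2*(a - 1)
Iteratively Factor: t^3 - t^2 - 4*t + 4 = (t - 2)*(t^2 + t - 2) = (t - 2)*(t + 2)*(t - 1)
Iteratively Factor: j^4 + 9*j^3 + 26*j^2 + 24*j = (j + 4)*(j^3 + 5*j^2 + 6*j) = j*(j + 4)*(j^2 + 5*j + 6) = j*(j + 3)*(j + 4)*(j + 2)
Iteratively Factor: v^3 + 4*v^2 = (v + 4)*(v^2) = v*(v + 4)*(v)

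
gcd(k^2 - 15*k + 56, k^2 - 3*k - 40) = k - 8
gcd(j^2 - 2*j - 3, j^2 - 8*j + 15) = j - 3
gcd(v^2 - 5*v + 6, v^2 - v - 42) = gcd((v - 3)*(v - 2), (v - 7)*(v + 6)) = 1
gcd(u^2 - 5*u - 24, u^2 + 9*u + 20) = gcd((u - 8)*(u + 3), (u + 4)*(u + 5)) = 1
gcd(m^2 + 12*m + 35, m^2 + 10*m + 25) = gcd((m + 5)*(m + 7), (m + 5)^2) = m + 5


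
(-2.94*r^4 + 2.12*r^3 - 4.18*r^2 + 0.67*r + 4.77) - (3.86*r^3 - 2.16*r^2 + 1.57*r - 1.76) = -2.94*r^4 - 1.74*r^3 - 2.02*r^2 - 0.9*r + 6.53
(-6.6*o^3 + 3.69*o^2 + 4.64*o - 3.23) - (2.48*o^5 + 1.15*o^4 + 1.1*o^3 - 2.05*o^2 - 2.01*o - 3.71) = -2.48*o^5 - 1.15*o^4 - 7.7*o^3 + 5.74*o^2 + 6.65*o + 0.48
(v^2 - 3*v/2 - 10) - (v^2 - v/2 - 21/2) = 1/2 - v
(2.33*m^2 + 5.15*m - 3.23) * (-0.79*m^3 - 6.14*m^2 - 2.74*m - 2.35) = -1.8407*m^5 - 18.3747*m^4 - 35.4535*m^3 + 0.245699999999998*m^2 - 3.2523*m + 7.5905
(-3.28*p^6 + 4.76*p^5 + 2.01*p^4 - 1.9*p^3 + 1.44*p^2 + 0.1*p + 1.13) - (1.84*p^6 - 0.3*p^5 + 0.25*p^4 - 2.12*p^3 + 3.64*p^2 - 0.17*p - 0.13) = -5.12*p^6 + 5.06*p^5 + 1.76*p^4 + 0.22*p^3 - 2.2*p^2 + 0.27*p + 1.26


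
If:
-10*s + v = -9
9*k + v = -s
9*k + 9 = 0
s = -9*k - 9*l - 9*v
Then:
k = -1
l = -72/11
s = 18/11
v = 81/11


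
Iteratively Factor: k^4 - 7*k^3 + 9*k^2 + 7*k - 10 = (k - 5)*(k^3 - 2*k^2 - k + 2) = (k - 5)*(k + 1)*(k^2 - 3*k + 2) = (k - 5)*(k - 1)*(k + 1)*(k - 2)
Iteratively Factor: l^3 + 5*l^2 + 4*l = (l + 4)*(l^2 + l) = (l + 1)*(l + 4)*(l)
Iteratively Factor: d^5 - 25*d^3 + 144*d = (d - 3)*(d^4 + 3*d^3 - 16*d^2 - 48*d) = (d - 4)*(d - 3)*(d^3 + 7*d^2 + 12*d) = d*(d - 4)*(d - 3)*(d^2 + 7*d + 12) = d*(d - 4)*(d - 3)*(d + 4)*(d + 3)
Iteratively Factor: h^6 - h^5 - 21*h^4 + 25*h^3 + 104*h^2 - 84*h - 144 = (h - 2)*(h^5 + h^4 - 19*h^3 - 13*h^2 + 78*h + 72) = (h - 2)*(h + 1)*(h^4 - 19*h^2 + 6*h + 72) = (h - 2)*(h + 1)*(h + 4)*(h^3 - 4*h^2 - 3*h + 18) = (h - 3)*(h - 2)*(h + 1)*(h + 4)*(h^2 - h - 6) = (h - 3)*(h - 2)*(h + 1)*(h + 2)*(h + 4)*(h - 3)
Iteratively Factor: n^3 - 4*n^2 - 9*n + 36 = (n + 3)*(n^2 - 7*n + 12) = (n - 3)*(n + 3)*(n - 4)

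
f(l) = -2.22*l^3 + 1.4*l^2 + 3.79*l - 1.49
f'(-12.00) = -988.85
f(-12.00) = 3990.79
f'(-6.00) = -252.77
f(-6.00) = 505.69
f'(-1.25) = -10.12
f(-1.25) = 0.30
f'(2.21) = -22.55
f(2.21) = -10.24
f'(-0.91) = -4.27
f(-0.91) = -2.11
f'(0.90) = 0.92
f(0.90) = 1.44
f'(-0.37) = 1.84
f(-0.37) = -2.59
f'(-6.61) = -305.71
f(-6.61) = 675.77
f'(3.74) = -78.90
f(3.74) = -83.87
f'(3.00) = -47.75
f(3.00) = -37.46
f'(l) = -6.66*l^2 + 2.8*l + 3.79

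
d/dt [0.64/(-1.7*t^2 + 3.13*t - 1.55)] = (2.176*t - 2.0032)/(1.7*t^2 - 3.13*t + 1.55)^2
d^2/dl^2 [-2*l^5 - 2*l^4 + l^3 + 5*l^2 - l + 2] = -40*l^3 - 24*l^2 + 6*l + 10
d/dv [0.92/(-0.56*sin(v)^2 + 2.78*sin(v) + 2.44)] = (1.0304*sin(v) - 2.5576)*cos(v)/(-0.56*sin(v)^2 + 2.78*sin(v) + 2.44)^2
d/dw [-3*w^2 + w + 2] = 1 - 6*w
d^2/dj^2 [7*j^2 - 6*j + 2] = 14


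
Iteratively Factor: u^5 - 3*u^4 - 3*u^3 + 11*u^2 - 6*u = (u - 3)*(u^4 - 3*u^2 + 2*u) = (u - 3)*(u - 1)*(u^3 + u^2 - 2*u) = u*(u - 3)*(u - 1)*(u^2 + u - 2) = u*(u - 3)*(u - 1)*(u + 2)*(u - 1)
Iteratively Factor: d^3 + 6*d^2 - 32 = (d + 4)*(d^2 + 2*d - 8) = (d + 4)^2*(d - 2)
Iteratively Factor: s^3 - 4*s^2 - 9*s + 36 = (s + 3)*(s^2 - 7*s + 12) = (s - 4)*(s + 3)*(s - 3)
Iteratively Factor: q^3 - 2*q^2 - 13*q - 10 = (q + 1)*(q^2 - 3*q - 10) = (q - 5)*(q + 1)*(q + 2)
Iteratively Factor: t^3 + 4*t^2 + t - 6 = (t - 1)*(t^2 + 5*t + 6) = (t - 1)*(t + 2)*(t + 3)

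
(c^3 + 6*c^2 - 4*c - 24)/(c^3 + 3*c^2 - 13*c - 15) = (c^3 + 6*c^2 - 4*c - 24)/(c^3 + 3*c^2 - 13*c - 15)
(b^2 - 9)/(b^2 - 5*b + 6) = (b + 3)/(b - 2)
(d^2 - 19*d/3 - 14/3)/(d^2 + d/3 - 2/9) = 3*(d - 7)/(3*d - 1)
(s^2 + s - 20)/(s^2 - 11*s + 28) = (s + 5)/(s - 7)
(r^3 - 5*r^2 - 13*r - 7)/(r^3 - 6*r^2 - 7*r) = (r + 1)/r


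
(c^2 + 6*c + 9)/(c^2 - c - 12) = (c + 3)/(c - 4)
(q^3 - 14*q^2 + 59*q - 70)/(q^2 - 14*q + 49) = (q^2 - 7*q + 10)/(q - 7)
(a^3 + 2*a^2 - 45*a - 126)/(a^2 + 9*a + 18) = a - 7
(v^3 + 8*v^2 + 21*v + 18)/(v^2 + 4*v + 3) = (v^2 + 5*v + 6)/(v + 1)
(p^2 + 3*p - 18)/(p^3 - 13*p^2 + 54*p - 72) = (p + 6)/(p^2 - 10*p + 24)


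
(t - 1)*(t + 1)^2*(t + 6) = t^4 + 7*t^3 + 5*t^2 - 7*t - 6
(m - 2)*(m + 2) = m^2 - 4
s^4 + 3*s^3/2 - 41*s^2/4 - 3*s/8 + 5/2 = (s - 5/2)*(s - 1/2)*(s + 1/2)*(s + 4)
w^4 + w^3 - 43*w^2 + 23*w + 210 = (w - 5)*(w - 3)*(w + 2)*(w + 7)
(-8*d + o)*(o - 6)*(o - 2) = -8*d*o^2 + 64*d*o - 96*d + o^3 - 8*o^2 + 12*o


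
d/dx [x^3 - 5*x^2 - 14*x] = 3*x^2 - 10*x - 14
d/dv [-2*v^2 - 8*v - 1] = -4*v - 8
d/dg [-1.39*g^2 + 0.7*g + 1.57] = 0.7 - 2.78*g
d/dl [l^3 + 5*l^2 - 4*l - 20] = 3*l^2 + 10*l - 4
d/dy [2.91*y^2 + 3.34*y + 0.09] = 5.82*y + 3.34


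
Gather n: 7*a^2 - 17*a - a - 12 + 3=7*a^2 - 18*a - 9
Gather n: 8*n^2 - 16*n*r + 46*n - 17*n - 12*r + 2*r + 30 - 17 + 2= 8*n^2 + n*(29 - 16*r) - 10*r + 15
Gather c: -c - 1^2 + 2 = 1 - c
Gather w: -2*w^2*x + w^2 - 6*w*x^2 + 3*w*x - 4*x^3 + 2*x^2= w^2*(1 - 2*x) + w*(-6*x^2 + 3*x) - 4*x^3 + 2*x^2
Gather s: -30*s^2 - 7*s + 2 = -30*s^2 - 7*s + 2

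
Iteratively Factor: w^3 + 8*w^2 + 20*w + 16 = (w + 2)*(w^2 + 6*w + 8) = (w + 2)*(w + 4)*(w + 2)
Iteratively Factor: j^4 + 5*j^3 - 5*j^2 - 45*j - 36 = (j + 1)*(j^3 + 4*j^2 - 9*j - 36) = (j + 1)*(j + 3)*(j^2 + j - 12) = (j + 1)*(j + 3)*(j + 4)*(j - 3)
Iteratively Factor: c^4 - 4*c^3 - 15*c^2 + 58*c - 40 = (c - 5)*(c^3 + c^2 - 10*c + 8) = (c - 5)*(c - 1)*(c^2 + 2*c - 8) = (c - 5)*(c - 2)*(c - 1)*(c + 4)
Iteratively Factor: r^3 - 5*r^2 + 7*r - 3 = (r - 1)*(r^2 - 4*r + 3) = (r - 1)^2*(r - 3)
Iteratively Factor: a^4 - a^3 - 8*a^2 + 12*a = (a + 3)*(a^3 - 4*a^2 + 4*a) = a*(a + 3)*(a^2 - 4*a + 4) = a*(a - 2)*(a + 3)*(a - 2)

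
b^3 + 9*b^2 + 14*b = b*(b + 2)*(b + 7)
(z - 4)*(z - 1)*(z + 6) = z^3 + z^2 - 26*z + 24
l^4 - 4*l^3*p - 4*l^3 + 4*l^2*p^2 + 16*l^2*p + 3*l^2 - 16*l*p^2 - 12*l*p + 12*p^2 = (l - 3)*(l - 1)*(l - 2*p)^2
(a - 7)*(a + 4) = a^2 - 3*a - 28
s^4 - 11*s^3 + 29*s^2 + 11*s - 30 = (s - 6)*(s - 5)*(s - 1)*(s + 1)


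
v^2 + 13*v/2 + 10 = (v + 5/2)*(v + 4)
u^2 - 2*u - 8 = (u - 4)*(u + 2)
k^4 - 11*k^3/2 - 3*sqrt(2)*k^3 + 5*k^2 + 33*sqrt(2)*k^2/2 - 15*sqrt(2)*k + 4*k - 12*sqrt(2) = (k - 4)*(k - 2)*(k + 1/2)*(k - 3*sqrt(2))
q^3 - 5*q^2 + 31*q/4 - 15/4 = (q - 5/2)*(q - 3/2)*(q - 1)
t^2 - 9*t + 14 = (t - 7)*(t - 2)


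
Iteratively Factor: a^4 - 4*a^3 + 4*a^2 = (a - 2)*(a^3 - 2*a^2) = a*(a - 2)*(a^2 - 2*a) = a^2*(a - 2)*(a - 2)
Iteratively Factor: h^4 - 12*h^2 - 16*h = (h - 4)*(h^3 + 4*h^2 + 4*h) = (h - 4)*(h + 2)*(h^2 + 2*h) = h*(h - 4)*(h + 2)*(h + 2)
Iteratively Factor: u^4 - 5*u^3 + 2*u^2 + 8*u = (u - 4)*(u^3 - u^2 - 2*u) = (u - 4)*(u - 2)*(u^2 + u) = (u - 4)*(u - 2)*(u + 1)*(u)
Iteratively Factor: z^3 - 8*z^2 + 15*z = (z - 5)*(z^2 - 3*z) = (z - 5)*(z - 3)*(z)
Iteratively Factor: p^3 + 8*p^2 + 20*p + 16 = (p + 2)*(p^2 + 6*p + 8) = (p + 2)*(p + 4)*(p + 2)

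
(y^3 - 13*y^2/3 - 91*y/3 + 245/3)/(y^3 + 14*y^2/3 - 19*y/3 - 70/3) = (y - 7)/(y + 2)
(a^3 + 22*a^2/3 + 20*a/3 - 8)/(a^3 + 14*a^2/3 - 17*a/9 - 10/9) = 3*(a^2 + 8*a + 12)/(3*a^2 + 16*a + 5)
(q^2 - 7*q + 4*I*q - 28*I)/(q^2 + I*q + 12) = (q - 7)/(q - 3*I)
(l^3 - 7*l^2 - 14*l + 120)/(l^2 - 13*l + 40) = (l^2 - 2*l - 24)/(l - 8)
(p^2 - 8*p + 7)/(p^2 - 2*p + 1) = (p - 7)/(p - 1)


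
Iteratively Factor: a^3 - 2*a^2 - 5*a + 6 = (a - 3)*(a^2 + a - 2) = (a - 3)*(a - 1)*(a + 2)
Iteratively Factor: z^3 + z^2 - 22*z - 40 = (z + 2)*(z^2 - z - 20) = (z - 5)*(z + 2)*(z + 4)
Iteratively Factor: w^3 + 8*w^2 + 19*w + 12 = (w + 3)*(w^2 + 5*w + 4) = (w + 3)*(w + 4)*(w + 1)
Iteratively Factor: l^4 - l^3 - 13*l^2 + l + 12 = (l + 3)*(l^3 - 4*l^2 - l + 4) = (l - 1)*(l + 3)*(l^2 - 3*l - 4) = (l - 4)*(l - 1)*(l + 3)*(l + 1)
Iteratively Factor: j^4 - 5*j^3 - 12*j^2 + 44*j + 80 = (j + 2)*(j^3 - 7*j^2 + 2*j + 40) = (j - 4)*(j + 2)*(j^2 - 3*j - 10) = (j - 5)*(j - 4)*(j + 2)*(j + 2)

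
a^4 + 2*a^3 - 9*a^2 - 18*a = a*(a - 3)*(a + 2)*(a + 3)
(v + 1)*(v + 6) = v^2 + 7*v + 6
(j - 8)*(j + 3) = j^2 - 5*j - 24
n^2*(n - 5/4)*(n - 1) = n^4 - 9*n^3/4 + 5*n^2/4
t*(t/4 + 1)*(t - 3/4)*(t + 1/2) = t^4/4 + 15*t^3/16 - 11*t^2/32 - 3*t/8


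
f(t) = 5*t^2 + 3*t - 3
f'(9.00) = 93.00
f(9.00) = 429.00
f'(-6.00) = -57.00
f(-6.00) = 159.00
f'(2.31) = 26.10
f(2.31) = 30.61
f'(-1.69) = -13.90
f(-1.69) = 6.21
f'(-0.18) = 1.20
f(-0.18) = -3.38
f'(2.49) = 27.90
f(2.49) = 35.47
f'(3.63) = 39.30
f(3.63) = 73.77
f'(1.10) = 14.00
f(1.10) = 6.35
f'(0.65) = 9.50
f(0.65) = 1.06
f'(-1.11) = -8.10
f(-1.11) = -0.17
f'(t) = 10*t + 3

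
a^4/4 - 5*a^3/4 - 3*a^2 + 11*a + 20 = (a/2 + 1)^2*(a - 5)*(a - 4)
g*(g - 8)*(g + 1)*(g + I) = g^4 - 7*g^3 + I*g^3 - 8*g^2 - 7*I*g^2 - 8*I*g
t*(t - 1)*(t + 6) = t^3 + 5*t^2 - 6*t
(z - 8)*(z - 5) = z^2 - 13*z + 40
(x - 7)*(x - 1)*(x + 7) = x^3 - x^2 - 49*x + 49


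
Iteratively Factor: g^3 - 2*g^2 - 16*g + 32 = (g - 2)*(g^2 - 16) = (g - 2)*(g + 4)*(g - 4)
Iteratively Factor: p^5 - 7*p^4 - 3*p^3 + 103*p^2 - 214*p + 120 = (p - 3)*(p^4 - 4*p^3 - 15*p^2 + 58*p - 40) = (p - 3)*(p - 1)*(p^3 - 3*p^2 - 18*p + 40) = (p - 5)*(p - 3)*(p - 1)*(p^2 + 2*p - 8) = (p - 5)*(p - 3)*(p - 1)*(p + 4)*(p - 2)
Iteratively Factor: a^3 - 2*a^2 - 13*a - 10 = (a + 2)*(a^2 - 4*a - 5) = (a - 5)*(a + 2)*(a + 1)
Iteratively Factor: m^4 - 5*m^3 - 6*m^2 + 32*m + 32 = (m - 4)*(m^3 - m^2 - 10*m - 8) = (m - 4)*(m + 2)*(m^2 - 3*m - 4) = (m - 4)*(m + 1)*(m + 2)*(m - 4)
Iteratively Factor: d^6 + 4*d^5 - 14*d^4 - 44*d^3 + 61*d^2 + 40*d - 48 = (d - 3)*(d^5 + 7*d^4 + 7*d^3 - 23*d^2 - 8*d + 16) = (d - 3)*(d - 1)*(d^4 + 8*d^3 + 15*d^2 - 8*d - 16) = (d - 3)*(d - 1)*(d + 4)*(d^3 + 4*d^2 - d - 4) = (d - 3)*(d - 1)^2*(d + 4)*(d^2 + 5*d + 4) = (d - 3)*(d - 1)^2*(d + 1)*(d + 4)*(d + 4)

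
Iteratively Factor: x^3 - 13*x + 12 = (x - 3)*(x^2 + 3*x - 4) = (x - 3)*(x + 4)*(x - 1)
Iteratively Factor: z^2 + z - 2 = (z + 2)*(z - 1)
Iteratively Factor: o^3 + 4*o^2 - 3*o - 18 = (o + 3)*(o^2 + o - 6) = (o + 3)^2*(o - 2)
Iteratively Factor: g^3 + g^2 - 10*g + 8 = (g - 1)*(g^2 + 2*g - 8) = (g - 1)*(g + 4)*(g - 2)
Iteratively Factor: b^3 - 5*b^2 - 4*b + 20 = (b - 5)*(b^2 - 4) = (b - 5)*(b + 2)*(b - 2)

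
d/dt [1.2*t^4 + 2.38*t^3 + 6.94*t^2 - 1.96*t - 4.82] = 4.8*t^3 + 7.14*t^2 + 13.88*t - 1.96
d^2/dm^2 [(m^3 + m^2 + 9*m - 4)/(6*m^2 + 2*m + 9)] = 2*(262*m^3 - 540*m^2 - 1359*m + 119)/(216*m^6 + 216*m^5 + 1044*m^4 + 656*m^3 + 1566*m^2 + 486*m + 729)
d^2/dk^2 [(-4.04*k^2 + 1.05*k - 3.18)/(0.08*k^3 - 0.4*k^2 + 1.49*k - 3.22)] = (-0.0517119999999999*k^6 + 0.0403199999999995*k^5 + 2.443584*k^4 - 17.671696*k^3 + 29.139744*k^2 - 1.65772799999999*k - 79.629448)/(0.000512*k^9 - 0.00768*k^8 + 0.067008*k^7 - 0.411904*k^6 + 1.866264*k^5 - 6.512664*k^4 + 17.311085*k^3 - 33.888246*k^2 + 46.346748*k - 33.386248)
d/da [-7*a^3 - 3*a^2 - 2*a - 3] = -21*a^2 - 6*a - 2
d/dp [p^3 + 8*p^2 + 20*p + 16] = 3*p^2 + 16*p + 20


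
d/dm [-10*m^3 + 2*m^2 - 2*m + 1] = -30*m^2 + 4*m - 2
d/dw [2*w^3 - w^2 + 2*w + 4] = 6*w^2 - 2*w + 2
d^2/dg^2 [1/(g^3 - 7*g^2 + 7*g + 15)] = 2*((7 - 3*g)*(g^3 - 7*g^2 + 7*g + 15) + (3*g^2 - 14*g + 7)^2)/(g^3 - 7*g^2 + 7*g + 15)^3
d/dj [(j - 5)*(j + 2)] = 2*j - 3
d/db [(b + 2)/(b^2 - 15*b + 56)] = (b^2 - 15*b - (b + 2)*(2*b - 15) + 56)/(b^2 - 15*b + 56)^2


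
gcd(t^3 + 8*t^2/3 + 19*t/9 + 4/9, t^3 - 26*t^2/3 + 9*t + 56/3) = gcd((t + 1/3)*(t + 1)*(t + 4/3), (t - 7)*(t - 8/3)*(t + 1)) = t + 1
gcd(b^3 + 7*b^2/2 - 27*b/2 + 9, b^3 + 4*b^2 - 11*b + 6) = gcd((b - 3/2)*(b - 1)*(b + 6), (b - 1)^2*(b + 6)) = b^2 + 5*b - 6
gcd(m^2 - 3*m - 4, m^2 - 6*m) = 1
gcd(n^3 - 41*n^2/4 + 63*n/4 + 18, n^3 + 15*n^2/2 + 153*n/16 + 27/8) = n + 3/4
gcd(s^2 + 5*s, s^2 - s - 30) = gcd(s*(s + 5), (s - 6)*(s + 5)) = s + 5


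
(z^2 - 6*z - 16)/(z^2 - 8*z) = (z + 2)/z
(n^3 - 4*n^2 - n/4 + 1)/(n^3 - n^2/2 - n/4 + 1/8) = 2*(n - 4)/(2*n - 1)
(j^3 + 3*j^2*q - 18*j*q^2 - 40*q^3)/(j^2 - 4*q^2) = (-j^2 - j*q + 20*q^2)/(-j + 2*q)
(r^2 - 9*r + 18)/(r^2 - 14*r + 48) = (r - 3)/(r - 8)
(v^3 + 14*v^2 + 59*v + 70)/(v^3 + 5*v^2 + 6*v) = (v^2 + 12*v + 35)/(v*(v + 3))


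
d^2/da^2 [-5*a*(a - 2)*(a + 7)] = -30*a - 50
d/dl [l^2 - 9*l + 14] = 2*l - 9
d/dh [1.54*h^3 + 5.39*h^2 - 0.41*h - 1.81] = 4.62*h^2 + 10.78*h - 0.41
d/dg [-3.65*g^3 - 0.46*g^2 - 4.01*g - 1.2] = -10.95*g^2 - 0.92*g - 4.01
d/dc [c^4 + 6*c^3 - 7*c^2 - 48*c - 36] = 4*c^3 + 18*c^2 - 14*c - 48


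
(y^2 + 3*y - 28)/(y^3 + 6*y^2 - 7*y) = (y - 4)/(y*(y - 1))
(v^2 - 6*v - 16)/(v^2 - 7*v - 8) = (v + 2)/(v + 1)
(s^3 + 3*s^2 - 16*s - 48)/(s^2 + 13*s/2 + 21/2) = 2*(s^2 - 16)/(2*s + 7)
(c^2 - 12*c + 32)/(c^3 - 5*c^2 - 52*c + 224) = 1/(c + 7)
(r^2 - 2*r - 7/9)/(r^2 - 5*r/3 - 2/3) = (r - 7/3)/(r - 2)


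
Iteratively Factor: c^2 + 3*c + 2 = (c + 2)*(c + 1)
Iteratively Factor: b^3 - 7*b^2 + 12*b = (b - 3)*(b^2 - 4*b) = (b - 4)*(b - 3)*(b)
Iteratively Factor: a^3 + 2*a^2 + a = (a + 1)*(a^2 + a) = (a + 1)^2*(a)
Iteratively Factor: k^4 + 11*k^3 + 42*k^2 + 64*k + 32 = (k + 1)*(k^3 + 10*k^2 + 32*k + 32) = (k + 1)*(k + 4)*(k^2 + 6*k + 8) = (k + 1)*(k + 4)^2*(k + 2)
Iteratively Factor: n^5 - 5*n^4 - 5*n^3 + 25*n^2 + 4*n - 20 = (n + 2)*(n^4 - 7*n^3 + 9*n^2 + 7*n - 10) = (n - 5)*(n + 2)*(n^3 - 2*n^2 - n + 2) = (n - 5)*(n - 2)*(n + 2)*(n^2 - 1) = (n - 5)*(n - 2)*(n - 1)*(n + 2)*(n + 1)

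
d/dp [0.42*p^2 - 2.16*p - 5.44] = 0.84*p - 2.16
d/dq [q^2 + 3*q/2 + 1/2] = 2*q + 3/2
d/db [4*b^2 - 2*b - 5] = 8*b - 2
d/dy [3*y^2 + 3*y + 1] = 6*y + 3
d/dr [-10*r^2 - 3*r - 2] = -20*r - 3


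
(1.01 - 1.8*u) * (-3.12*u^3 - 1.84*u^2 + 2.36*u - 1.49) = 5.616*u^4 + 0.1608*u^3 - 6.1064*u^2 + 5.0656*u - 1.5049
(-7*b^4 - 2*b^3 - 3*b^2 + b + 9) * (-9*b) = 63*b^5 + 18*b^4 + 27*b^3 - 9*b^2 - 81*b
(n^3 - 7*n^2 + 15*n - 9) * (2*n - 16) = 2*n^4 - 30*n^3 + 142*n^2 - 258*n + 144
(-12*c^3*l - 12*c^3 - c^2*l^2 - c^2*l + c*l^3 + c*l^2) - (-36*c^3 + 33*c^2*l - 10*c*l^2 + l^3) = -12*c^3*l + 24*c^3 - c^2*l^2 - 34*c^2*l + c*l^3 + 11*c*l^2 - l^3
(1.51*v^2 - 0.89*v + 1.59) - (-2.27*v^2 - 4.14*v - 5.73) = 3.78*v^2 + 3.25*v + 7.32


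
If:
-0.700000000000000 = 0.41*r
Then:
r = -1.71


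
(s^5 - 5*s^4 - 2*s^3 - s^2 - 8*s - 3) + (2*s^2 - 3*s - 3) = s^5 - 5*s^4 - 2*s^3 + s^2 - 11*s - 6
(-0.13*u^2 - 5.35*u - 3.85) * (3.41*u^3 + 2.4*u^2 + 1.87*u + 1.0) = -0.4433*u^5 - 18.5555*u^4 - 26.2116*u^3 - 19.3745*u^2 - 12.5495*u - 3.85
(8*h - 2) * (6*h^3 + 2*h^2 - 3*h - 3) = 48*h^4 + 4*h^3 - 28*h^2 - 18*h + 6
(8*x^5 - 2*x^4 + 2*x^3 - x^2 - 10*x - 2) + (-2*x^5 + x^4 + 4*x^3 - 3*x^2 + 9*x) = 6*x^5 - x^4 + 6*x^3 - 4*x^2 - x - 2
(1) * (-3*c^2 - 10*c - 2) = -3*c^2 - 10*c - 2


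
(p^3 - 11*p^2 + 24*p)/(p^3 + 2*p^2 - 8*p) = (p^2 - 11*p + 24)/(p^2 + 2*p - 8)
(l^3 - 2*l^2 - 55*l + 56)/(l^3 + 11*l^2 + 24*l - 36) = (l^2 - l - 56)/(l^2 + 12*l + 36)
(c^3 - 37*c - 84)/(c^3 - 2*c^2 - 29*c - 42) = (c + 4)/(c + 2)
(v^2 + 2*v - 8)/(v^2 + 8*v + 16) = (v - 2)/(v + 4)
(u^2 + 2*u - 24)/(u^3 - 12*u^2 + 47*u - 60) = (u + 6)/(u^2 - 8*u + 15)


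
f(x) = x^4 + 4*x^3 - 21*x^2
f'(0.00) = 0.00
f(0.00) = 0.00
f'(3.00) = 90.00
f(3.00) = 0.00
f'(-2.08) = 103.28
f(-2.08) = -108.13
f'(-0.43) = 19.96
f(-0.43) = -4.17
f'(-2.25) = 109.69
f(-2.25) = -126.25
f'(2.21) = 8.96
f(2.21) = -35.54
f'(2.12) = 3.01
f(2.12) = -36.07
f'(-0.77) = 37.63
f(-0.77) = -13.93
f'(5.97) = 1028.06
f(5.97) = 1372.92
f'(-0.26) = 11.66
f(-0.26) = -1.49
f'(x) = 4*x^3 + 12*x^2 - 42*x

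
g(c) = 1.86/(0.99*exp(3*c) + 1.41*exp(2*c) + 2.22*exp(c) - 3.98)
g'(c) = 1.86*(-2.97*exp(3*c) - 2.82*exp(2*c) - 2.22*exp(c))/(0.99*exp(3*c) + 1.41*exp(2*c) + 2.22*exp(c) - 3.98)^2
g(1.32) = 0.02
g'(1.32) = -0.07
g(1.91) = 0.00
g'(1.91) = -0.01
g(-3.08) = -0.48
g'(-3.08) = -0.01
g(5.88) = 0.00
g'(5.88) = -0.00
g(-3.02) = -0.48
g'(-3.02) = -0.01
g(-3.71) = -0.47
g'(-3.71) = -0.01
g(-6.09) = -0.47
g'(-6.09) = -0.00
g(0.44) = 0.28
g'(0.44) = -0.92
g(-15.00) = -0.47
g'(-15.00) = 0.00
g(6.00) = 0.00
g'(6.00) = 0.00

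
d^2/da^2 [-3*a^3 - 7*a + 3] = -18*a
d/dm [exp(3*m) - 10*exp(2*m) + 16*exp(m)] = (3*exp(2*m) - 20*exp(m) + 16)*exp(m)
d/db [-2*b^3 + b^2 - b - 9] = -6*b^2 + 2*b - 1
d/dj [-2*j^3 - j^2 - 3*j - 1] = -6*j^2 - 2*j - 3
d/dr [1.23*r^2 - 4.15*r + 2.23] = 2.46*r - 4.15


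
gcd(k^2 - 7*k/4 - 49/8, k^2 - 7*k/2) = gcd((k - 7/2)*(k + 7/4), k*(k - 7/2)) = k - 7/2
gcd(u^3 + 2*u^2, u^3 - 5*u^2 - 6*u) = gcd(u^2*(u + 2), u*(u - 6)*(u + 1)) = u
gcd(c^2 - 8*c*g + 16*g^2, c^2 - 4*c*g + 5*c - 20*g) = c - 4*g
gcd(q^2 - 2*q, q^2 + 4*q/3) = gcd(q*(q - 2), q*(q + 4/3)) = q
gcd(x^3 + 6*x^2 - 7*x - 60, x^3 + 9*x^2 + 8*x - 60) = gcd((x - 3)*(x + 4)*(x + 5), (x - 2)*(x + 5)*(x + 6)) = x + 5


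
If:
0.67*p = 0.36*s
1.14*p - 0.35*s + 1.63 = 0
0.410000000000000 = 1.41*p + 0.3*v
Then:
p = -3.34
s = -6.21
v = 17.05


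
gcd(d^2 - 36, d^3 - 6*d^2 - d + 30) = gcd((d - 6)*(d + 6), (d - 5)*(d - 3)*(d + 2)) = 1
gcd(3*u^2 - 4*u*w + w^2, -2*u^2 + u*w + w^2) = u - w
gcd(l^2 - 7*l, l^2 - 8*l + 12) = 1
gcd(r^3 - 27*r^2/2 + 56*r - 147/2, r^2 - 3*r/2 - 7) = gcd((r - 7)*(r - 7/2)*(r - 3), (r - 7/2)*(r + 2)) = r - 7/2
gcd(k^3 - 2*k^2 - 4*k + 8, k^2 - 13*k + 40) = 1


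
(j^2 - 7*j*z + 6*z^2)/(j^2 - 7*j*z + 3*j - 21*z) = (j^2 - 7*j*z + 6*z^2)/(j^2 - 7*j*z + 3*j - 21*z)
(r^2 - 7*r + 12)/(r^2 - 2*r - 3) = (r - 4)/(r + 1)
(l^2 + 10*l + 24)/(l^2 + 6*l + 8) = (l + 6)/(l + 2)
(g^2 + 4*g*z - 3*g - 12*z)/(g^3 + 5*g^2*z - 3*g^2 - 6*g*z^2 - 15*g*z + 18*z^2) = (-g - 4*z)/(-g^2 - 5*g*z + 6*z^2)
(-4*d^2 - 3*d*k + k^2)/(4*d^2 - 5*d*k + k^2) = (-d - k)/(d - k)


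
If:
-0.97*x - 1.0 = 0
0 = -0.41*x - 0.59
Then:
No Solution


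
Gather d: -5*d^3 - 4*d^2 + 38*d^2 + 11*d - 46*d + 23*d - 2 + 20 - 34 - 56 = -5*d^3 + 34*d^2 - 12*d - 72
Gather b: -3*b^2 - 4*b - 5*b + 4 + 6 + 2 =-3*b^2 - 9*b + 12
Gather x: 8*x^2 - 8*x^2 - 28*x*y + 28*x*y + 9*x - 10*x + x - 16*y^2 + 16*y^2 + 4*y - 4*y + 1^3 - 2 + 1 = 0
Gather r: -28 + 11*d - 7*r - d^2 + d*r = -d^2 + 11*d + r*(d - 7) - 28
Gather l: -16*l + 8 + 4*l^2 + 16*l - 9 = 4*l^2 - 1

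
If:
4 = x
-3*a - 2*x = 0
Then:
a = -8/3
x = 4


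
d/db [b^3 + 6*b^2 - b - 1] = 3*b^2 + 12*b - 1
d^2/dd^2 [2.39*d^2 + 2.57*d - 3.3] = 4.78000000000000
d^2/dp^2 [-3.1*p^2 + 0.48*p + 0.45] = -6.20000000000000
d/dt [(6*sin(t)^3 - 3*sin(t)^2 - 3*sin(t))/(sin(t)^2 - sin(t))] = 6*cos(t)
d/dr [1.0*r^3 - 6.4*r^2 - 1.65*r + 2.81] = 3.0*r^2 - 12.8*r - 1.65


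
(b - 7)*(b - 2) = b^2 - 9*b + 14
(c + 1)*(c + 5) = c^2 + 6*c + 5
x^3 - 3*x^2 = x^2*(x - 3)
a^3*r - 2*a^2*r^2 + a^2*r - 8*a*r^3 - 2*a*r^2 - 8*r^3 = (a - 4*r)*(a + 2*r)*(a*r + r)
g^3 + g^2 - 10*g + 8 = (g - 2)*(g - 1)*(g + 4)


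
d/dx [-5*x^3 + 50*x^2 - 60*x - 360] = -15*x^2 + 100*x - 60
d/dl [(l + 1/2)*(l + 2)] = 2*l + 5/2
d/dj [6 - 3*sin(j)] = -3*cos(j)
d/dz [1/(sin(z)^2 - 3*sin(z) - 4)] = (3 - 2*sin(z))*cos(z)/((sin(z) - 4)^2*(sin(z) + 1)^2)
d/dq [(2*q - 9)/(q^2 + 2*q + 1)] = 2*(10 - q)/(q^3 + 3*q^2 + 3*q + 1)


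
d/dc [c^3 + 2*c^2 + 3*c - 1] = 3*c^2 + 4*c + 3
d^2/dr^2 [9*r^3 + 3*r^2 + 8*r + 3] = 54*r + 6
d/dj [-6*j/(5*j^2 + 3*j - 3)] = 6*(5*j^2 + 3)/(25*j^4 + 30*j^3 - 21*j^2 - 18*j + 9)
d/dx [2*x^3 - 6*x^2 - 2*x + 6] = 6*x^2 - 12*x - 2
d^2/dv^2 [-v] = 0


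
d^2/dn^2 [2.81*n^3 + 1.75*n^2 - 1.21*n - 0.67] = 16.86*n + 3.5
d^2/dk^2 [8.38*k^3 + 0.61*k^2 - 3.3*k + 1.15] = 50.28*k + 1.22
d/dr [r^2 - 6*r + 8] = 2*r - 6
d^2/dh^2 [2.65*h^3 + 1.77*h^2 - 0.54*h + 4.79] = 15.9*h + 3.54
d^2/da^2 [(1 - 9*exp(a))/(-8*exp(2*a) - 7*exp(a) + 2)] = (576*exp(4*a) - 760*exp(3*a) + 696*exp(2*a) + 13*exp(a) + 22)*exp(a)/(512*exp(6*a) + 1344*exp(5*a) + 792*exp(4*a) - 329*exp(3*a) - 198*exp(2*a) + 84*exp(a) - 8)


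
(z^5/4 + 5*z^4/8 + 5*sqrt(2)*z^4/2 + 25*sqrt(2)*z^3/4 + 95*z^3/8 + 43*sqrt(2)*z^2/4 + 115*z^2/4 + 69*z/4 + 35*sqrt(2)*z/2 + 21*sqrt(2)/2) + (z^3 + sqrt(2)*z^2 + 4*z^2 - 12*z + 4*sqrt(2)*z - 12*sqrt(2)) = z^5/4 + 5*z^4/8 + 5*sqrt(2)*z^4/2 + 25*sqrt(2)*z^3/4 + 103*z^3/8 + 47*sqrt(2)*z^2/4 + 131*z^2/4 + 21*z/4 + 43*sqrt(2)*z/2 - 3*sqrt(2)/2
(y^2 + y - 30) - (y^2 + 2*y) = -y - 30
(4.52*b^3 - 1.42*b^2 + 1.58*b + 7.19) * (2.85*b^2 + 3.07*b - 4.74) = 12.882*b^5 + 9.8294*b^4 - 21.2812*b^3 + 32.0729*b^2 + 14.5841*b - 34.0806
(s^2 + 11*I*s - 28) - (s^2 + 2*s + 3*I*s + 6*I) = -2*s + 8*I*s - 28 - 6*I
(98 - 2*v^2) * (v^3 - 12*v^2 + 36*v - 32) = -2*v^5 + 24*v^4 + 26*v^3 - 1112*v^2 + 3528*v - 3136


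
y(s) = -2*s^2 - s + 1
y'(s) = -4*s - 1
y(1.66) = -6.17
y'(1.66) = -7.64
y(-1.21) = -0.72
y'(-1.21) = 3.84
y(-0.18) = 1.12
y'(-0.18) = -0.28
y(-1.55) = -2.26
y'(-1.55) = 5.20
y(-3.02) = -14.22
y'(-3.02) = 11.08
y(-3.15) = -15.70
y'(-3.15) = 11.60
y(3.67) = -29.61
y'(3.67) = -15.68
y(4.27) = -39.74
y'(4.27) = -18.08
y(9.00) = -170.00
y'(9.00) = -37.00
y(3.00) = -20.00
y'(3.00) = -13.00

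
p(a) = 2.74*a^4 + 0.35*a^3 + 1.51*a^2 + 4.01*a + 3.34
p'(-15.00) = -36795.04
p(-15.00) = 137814.19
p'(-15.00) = -36795.04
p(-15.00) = 137814.19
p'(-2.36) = -141.33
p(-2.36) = 82.68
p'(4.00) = 734.33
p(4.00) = 767.38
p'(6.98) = 3803.40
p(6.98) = 6727.80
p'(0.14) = 4.48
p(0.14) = 3.93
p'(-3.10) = -321.77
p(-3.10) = 248.04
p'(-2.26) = -123.97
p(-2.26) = 69.43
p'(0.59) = 8.41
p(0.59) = 6.64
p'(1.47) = 45.53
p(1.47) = 26.40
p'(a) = 10.96*a^3 + 1.05*a^2 + 3.02*a + 4.01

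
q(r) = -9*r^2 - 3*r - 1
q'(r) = -18*r - 3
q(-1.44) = -15.34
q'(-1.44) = 22.92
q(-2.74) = -60.35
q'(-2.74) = 46.32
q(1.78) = -34.86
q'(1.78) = -35.04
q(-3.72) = -114.39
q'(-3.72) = 63.96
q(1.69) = -31.77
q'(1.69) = -33.42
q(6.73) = -428.83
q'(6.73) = -124.14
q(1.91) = -39.56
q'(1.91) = -37.38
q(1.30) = -20.11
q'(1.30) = -26.40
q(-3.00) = -73.00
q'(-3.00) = 51.00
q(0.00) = -1.00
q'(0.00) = -3.00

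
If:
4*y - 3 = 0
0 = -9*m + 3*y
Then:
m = 1/4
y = 3/4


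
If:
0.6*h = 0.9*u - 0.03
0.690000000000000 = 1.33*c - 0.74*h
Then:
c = 0.834586466165414*u + 0.490977443609023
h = 1.5*u - 0.05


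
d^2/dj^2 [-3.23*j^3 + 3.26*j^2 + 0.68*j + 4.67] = 6.52 - 19.38*j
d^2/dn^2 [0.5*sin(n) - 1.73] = -0.5*sin(n)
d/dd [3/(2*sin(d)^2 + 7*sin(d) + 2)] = -3*(4*sin(d) + 7)*cos(d)/(7*sin(d) - cos(2*d) + 3)^2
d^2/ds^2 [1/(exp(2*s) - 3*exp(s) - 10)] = ((3 - 4*exp(s))*(-exp(2*s) + 3*exp(s) + 10) - 2*(2*exp(s) - 3)^2*exp(s))*exp(s)/(-exp(2*s) + 3*exp(s) + 10)^3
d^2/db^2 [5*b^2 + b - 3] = 10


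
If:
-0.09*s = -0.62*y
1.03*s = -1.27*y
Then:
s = 0.00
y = 0.00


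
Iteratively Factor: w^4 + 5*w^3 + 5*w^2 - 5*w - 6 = (w + 1)*(w^3 + 4*w^2 + w - 6) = (w + 1)*(w + 2)*(w^2 + 2*w - 3) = (w + 1)*(w + 2)*(w + 3)*(w - 1)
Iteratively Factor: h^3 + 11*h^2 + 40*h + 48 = (h + 4)*(h^2 + 7*h + 12) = (h + 3)*(h + 4)*(h + 4)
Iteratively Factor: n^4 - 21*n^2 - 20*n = (n - 5)*(n^3 + 5*n^2 + 4*n) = (n - 5)*(n + 4)*(n^2 + n) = (n - 5)*(n + 1)*(n + 4)*(n)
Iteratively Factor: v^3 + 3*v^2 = (v + 3)*(v^2) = v*(v + 3)*(v)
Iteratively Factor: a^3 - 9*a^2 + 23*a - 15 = (a - 3)*(a^2 - 6*a + 5) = (a - 5)*(a - 3)*(a - 1)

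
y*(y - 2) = y^2 - 2*y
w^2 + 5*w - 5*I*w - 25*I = (w + 5)*(w - 5*I)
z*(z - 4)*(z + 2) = z^3 - 2*z^2 - 8*z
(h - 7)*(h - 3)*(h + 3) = h^3 - 7*h^2 - 9*h + 63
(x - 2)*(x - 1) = x^2 - 3*x + 2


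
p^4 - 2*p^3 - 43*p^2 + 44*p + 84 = (p - 7)*(p - 2)*(p + 1)*(p + 6)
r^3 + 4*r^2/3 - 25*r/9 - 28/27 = (r - 4/3)*(r + 1/3)*(r + 7/3)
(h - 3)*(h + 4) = h^2 + h - 12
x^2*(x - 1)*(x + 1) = x^4 - x^2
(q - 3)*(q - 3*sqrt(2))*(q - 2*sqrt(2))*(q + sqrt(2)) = q^4 - 4*sqrt(2)*q^3 - 3*q^3 + 2*q^2 + 12*sqrt(2)*q^2 - 6*q + 12*sqrt(2)*q - 36*sqrt(2)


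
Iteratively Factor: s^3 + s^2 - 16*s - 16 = (s + 4)*(s^2 - 3*s - 4) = (s - 4)*(s + 4)*(s + 1)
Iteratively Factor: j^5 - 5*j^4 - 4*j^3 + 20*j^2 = (j - 2)*(j^4 - 3*j^3 - 10*j^2) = (j - 5)*(j - 2)*(j^3 + 2*j^2) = j*(j - 5)*(j - 2)*(j^2 + 2*j) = j*(j - 5)*(j - 2)*(j + 2)*(j)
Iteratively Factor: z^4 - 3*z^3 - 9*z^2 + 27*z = (z + 3)*(z^3 - 6*z^2 + 9*z) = (z - 3)*(z + 3)*(z^2 - 3*z) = z*(z - 3)*(z + 3)*(z - 3)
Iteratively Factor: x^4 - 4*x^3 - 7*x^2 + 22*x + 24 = (x + 1)*(x^3 - 5*x^2 - 2*x + 24) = (x + 1)*(x + 2)*(x^2 - 7*x + 12) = (x - 3)*(x + 1)*(x + 2)*(x - 4)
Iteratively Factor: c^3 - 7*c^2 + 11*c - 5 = (c - 5)*(c^2 - 2*c + 1) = (c - 5)*(c - 1)*(c - 1)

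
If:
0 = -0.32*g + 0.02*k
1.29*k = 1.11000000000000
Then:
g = 0.05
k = 0.86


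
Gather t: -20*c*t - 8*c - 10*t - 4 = -8*c + t*(-20*c - 10) - 4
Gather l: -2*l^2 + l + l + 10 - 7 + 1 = -2*l^2 + 2*l + 4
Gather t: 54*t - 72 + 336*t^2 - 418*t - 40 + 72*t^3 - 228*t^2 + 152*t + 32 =72*t^3 + 108*t^2 - 212*t - 80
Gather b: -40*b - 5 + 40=35 - 40*b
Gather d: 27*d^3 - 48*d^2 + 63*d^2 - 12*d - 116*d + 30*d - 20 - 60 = 27*d^3 + 15*d^2 - 98*d - 80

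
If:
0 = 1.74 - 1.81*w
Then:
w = 0.96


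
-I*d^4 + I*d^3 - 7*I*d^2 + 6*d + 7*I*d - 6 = (d - 3*I)*(d + I)*(d + 2*I)*(-I*d + I)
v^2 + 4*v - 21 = (v - 3)*(v + 7)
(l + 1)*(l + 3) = l^2 + 4*l + 3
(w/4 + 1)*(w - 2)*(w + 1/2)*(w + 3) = w^4/4 + 11*w^3/8 + w^2/8 - 25*w/4 - 3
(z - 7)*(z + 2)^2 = z^3 - 3*z^2 - 24*z - 28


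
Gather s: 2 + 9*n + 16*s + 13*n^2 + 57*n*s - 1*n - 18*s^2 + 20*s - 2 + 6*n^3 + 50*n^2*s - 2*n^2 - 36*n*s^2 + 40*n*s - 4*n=6*n^3 + 11*n^2 + 4*n + s^2*(-36*n - 18) + s*(50*n^2 + 97*n + 36)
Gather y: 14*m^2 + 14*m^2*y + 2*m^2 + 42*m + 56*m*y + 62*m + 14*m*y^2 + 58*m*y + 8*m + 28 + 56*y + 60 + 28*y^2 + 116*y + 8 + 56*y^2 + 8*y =16*m^2 + 112*m + y^2*(14*m + 84) + y*(14*m^2 + 114*m + 180) + 96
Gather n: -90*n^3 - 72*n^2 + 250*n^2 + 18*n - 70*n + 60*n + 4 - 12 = -90*n^3 + 178*n^2 + 8*n - 8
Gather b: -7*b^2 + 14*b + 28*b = -7*b^2 + 42*b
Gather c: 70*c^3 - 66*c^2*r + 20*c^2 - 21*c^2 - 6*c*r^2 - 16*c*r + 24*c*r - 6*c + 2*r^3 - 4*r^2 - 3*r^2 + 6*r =70*c^3 + c^2*(-66*r - 1) + c*(-6*r^2 + 8*r - 6) + 2*r^3 - 7*r^2 + 6*r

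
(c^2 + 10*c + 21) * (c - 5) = c^3 + 5*c^2 - 29*c - 105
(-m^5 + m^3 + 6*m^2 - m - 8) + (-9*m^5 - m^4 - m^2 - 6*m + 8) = -10*m^5 - m^4 + m^3 + 5*m^2 - 7*m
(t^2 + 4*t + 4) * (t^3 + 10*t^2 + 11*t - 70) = t^5 + 14*t^4 + 55*t^3 + 14*t^2 - 236*t - 280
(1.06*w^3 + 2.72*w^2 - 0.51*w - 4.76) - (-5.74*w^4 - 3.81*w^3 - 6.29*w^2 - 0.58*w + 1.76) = 5.74*w^4 + 4.87*w^3 + 9.01*w^2 + 0.07*w - 6.52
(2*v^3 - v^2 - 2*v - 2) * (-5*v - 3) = -10*v^4 - v^3 + 13*v^2 + 16*v + 6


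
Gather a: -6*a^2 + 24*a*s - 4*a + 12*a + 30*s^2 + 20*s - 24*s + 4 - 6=-6*a^2 + a*(24*s + 8) + 30*s^2 - 4*s - 2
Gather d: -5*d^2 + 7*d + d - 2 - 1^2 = -5*d^2 + 8*d - 3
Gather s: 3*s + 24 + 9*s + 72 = 12*s + 96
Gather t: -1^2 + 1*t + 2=t + 1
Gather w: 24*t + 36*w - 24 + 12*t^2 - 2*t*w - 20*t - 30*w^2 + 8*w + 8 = 12*t^2 + 4*t - 30*w^2 + w*(44 - 2*t) - 16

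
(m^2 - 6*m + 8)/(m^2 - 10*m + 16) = (m - 4)/(m - 8)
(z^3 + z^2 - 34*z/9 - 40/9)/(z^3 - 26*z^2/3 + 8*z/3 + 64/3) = (z + 5/3)/(z - 8)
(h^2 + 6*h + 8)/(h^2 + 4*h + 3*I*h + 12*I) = (h + 2)/(h + 3*I)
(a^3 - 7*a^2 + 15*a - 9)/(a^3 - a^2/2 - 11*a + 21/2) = 2*(a - 3)/(2*a + 7)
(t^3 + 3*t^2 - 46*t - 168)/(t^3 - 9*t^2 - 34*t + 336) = (t + 4)/(t - 8)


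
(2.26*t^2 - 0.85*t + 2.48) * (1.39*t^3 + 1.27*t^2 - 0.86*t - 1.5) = 3.1414*t^5 + 1.6887*t^4 + 0.4241*t^3 + 0.4906*t^2 - 0.8578*t - 3.72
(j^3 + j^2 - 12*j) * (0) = 0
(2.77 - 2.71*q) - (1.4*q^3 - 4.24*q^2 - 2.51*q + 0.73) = -1.4*q^3 + 4.24*q^2 - 0.2*q + 2.04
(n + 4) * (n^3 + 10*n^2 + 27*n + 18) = n^4 + 14*n^3 + 67*n^2 + 126*n + 72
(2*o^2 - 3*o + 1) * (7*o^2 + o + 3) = 14*o^4 - 19*o^3 + 10*o^2 - 8*o + 3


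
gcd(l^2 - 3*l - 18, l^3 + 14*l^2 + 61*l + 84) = l + 3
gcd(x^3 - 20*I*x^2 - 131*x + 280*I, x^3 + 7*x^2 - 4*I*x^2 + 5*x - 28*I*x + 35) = x - 5*I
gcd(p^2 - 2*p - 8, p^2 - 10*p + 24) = p - 4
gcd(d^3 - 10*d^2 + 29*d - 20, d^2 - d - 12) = d - 4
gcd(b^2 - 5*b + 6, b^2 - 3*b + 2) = b - 2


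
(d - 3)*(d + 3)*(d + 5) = d^3 + 5*d^2 - 9*d - 45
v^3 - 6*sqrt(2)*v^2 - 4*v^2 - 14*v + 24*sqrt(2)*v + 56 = (v - 4)*(v - 7*sqrt(2))*(v + sqrt(2))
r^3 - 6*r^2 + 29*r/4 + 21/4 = (r - 7/2)*(r - 3)*(r + 1/2)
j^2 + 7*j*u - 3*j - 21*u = (j - 3)*(j + 7*u)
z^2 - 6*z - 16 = (z - 8)*(z + 2)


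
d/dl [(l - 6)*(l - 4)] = 2*l - 10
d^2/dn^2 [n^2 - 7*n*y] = 2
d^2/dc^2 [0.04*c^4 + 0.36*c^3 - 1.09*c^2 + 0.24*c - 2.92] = 0.48*c^2 + 2.16*c - 2.18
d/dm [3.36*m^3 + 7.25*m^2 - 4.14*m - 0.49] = 10.08*m^2 + 14.5*m - 4.14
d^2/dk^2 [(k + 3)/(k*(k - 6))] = 2*(k^3 + 9*k^2 - 54*k + 108)/(k^3*(k^3 - 18*k^2 + 108*k - 216))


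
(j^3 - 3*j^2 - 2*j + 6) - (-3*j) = j^3 - 3*j^2 + j + 6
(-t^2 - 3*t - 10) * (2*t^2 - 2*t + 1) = -2*t^4 - 4*t^3 - 15*t^2 + 17*t - 10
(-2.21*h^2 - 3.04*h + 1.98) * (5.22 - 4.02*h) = 8.8842*h^3 + 0.6846*h^2 - 23.8284*h + 10.3356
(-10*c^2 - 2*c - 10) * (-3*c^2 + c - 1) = 30*c^4 - 4*c^3 + 38*c^2 - 8*c + 10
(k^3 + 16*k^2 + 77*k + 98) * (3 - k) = -k^4 - 13*k^3 - 29*k^2 + 133*k + 294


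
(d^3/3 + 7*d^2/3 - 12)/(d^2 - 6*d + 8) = (d^2 + 9*d + 18)/(3*(d - 4))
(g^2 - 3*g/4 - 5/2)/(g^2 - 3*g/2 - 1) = (4*g + 5)/(2*(2*g + 1))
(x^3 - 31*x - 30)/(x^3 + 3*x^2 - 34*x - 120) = (x + 1)/(x + 4)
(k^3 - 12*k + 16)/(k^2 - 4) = (k^2 + 2*k - 8)/(k + 2)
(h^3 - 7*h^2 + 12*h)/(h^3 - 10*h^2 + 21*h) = (h - 4)/(h - 7)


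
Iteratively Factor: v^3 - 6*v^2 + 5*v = (v - 1)*(v^2 - 5*v) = v*(v - 1)*(v - 5)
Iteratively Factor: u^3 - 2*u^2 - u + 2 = (u - 2)*(u^2 - 1) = (u - 2)*(u - 1)*(u + 1)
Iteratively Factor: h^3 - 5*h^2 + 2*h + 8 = (h - 4)*(h^2 - h - 2) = (h - 4)*(h + 1)*(h - 2)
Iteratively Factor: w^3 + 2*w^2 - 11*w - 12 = (w + 1)*(w^2 + w - 12) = (w - 3)*(w + 1)*(w + 4)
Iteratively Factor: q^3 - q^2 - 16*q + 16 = (q - 4)*(q^2 + 3*q - 4) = (q - 4)*(q - 1)*(q + 4)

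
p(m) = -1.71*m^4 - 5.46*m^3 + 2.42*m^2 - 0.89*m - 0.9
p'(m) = -6.84*m^3 - 16.38*m^2 + 4.84*m - 0.89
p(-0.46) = 0.48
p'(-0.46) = -5.92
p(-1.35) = 12.47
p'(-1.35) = -20.45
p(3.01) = -270.92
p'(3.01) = -321.26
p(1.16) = -10.29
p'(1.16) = -27.99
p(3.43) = -432.50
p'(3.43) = -453.02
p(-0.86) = 4.19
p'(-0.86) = -12.82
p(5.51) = -2421.87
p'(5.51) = -1615.74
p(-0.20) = -0.58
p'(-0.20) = -2.46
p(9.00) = -15012.54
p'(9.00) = -6270.47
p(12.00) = -44556.54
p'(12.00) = -14121.05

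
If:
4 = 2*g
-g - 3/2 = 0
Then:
No Solution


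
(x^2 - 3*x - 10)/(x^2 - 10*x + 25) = (x + 2)/(x - 5)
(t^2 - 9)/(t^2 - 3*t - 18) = (t - 3)/(t - 6)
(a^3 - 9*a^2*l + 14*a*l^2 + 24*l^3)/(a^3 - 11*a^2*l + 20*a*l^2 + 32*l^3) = (a - 6*l)/(a - 8*l)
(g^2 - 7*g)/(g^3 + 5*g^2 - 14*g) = (g - 7)/(g^2 + 5*g - 14)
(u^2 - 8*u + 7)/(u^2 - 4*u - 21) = (u - 1)/(u + 3)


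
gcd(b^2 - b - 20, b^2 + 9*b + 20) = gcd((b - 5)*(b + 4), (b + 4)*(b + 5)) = b + 4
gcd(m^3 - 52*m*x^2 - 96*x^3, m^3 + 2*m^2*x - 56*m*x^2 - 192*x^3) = -m^2 + 2*m*x + 48*x^2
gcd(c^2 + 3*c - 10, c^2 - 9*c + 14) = c - 2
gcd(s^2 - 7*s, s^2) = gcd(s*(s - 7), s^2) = s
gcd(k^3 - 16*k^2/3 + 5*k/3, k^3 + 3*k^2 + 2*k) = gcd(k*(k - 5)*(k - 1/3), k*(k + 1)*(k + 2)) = k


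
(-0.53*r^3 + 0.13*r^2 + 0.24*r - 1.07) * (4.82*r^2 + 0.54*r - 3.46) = -2.5546*r^5 + 0.3404*r^4 + 3.0608*r^3 - 5.4776*r^2 - 1.4082*r + 3.7022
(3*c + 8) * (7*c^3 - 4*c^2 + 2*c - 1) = 21*c^4 + 44*c^3 - 26*c^2 + 13*c - 8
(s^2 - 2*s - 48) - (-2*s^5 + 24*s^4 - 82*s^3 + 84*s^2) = 2*s^5 - 24*s^4 + 82*s^3 - 83*s^2 - 2*s - 48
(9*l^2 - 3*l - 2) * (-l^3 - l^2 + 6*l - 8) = -9*l^5 - 6*l^4 + 59*l^3 - 88*l^2 + 12*l + 16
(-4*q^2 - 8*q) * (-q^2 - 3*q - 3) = 4*q^4 + 20*q^3 + 36*q^2 + 24*q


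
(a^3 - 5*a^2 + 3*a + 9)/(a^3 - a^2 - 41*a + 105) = (a^2 - 2*a - 3)/(a^2 + 2*a - 35)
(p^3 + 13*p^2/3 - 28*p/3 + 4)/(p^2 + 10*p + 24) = (3*p^2 - 5*p + 2)/(3*(p + 4))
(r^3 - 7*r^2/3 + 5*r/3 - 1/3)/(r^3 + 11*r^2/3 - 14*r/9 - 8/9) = 3*(3*r^3 - 7*r^2 + 5*r - 1)/(9*r^3 + 33*r^2 - 14*r - 8)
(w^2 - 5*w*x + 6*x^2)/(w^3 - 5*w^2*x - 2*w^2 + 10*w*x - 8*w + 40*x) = (w^2 - 5*w*x + 6*x^2)/(w^3 - 5*w^2*x - 2*w^2 + 10*w*x - 8*w + 40*x)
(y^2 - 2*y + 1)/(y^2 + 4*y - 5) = (y - 1)/(y + 5)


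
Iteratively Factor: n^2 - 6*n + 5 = (n - 5)*(n - 1)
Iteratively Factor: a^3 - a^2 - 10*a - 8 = (a + 2)*(a^2 - 3*a - 4) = (a + 1)*(a + 2)*(a - 4)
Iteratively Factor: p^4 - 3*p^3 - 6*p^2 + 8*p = (p - 1)*(p^3 - 2*p^2 - 8*p) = (p - 4)*(p - 1)*(p^2 + 2*p) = p*(p - 4)*(p - 1)*(p + 2)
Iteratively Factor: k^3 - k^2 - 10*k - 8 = (k + 2)*(k^2 - 3*k - 4) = (k + 1)*(k + 2)*(k - 4)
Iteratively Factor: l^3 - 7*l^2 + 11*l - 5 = (l - 1)*(l^2 - 6*l + 5) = (l - 1)^2*(l - 5)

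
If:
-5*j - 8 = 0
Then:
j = -8/5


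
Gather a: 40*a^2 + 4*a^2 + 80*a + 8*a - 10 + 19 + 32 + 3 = 44*a^2 + 88*a + 44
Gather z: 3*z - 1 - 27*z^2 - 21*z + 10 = -27*z^2 - 18*z + 9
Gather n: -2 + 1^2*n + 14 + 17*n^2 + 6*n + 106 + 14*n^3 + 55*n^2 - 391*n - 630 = 14*n^3 + 72*n^2 - 384*n - 512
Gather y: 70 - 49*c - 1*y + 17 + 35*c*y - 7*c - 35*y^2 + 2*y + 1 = -56*c - 35*y^2 + y*(35*c + 1) + 88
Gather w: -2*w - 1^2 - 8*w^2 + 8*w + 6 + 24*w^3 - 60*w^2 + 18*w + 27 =24*w^3 - 68*w^2 + 24*w + 32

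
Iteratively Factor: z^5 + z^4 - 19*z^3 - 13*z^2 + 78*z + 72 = (z + 2)*(z^4 - z^3 - 17*z^2 + 21*z + 36) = (z - 3)*(z + 2)*(z^3 + 2*z^2 - 11*z - 12) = (z - 3)*(z + 2)*(z + 4)*(z^2 - 2*z - 3) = (z - 3)*(z + 1)*(z + 2)*(z + 4)*(z - 3)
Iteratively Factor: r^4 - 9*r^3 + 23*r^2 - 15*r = (r - 5)*(r^3 - 4*r^2 + 3*r) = (r - 5)*(r - 3)*(r^2 - r) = r*(r - 5)*(r - 3)*(r - 1)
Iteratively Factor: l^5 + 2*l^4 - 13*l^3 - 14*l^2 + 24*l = (l)*(l^4 + 2*l^3 - 13*l^2 - 14*l + 24) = l*(l - 1)*(l^3 + 3*l^2 - 10*l - 24) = l*(l - 3)*(l - 1)*(l^2 + 6*l + 8) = l*(l - 3)*(l - 1)*(l + 2)*(l + 4)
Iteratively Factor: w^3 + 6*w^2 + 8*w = (w + 2)*(w^2 + 4*w) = w*(w + 2)*(w + 4)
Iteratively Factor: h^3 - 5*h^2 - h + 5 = (h - 5)*(h^2 - 1) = (h - 5)*(h - 1)*(h + 1)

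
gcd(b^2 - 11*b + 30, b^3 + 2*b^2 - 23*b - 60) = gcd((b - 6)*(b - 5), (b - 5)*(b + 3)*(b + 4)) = b - 5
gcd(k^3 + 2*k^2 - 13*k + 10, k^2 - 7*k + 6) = k - 1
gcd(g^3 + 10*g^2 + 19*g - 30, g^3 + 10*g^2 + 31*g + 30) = g + 5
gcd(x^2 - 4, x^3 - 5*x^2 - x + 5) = 1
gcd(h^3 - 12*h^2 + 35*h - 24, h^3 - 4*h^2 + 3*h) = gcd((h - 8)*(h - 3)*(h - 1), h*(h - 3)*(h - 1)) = h^2 - 4*h + 3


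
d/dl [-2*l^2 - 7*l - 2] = -4*l - 7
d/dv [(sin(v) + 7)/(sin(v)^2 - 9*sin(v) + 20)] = (-14*sin(v) + cos(v)^2 + 82)*cos(v)/(sin(v)^2 - 9*sin(v) + 20)^2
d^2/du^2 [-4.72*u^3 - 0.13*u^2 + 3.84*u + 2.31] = -28.32*u - 0.26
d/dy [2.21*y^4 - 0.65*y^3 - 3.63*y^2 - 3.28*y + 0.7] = 8.84*y^3 - 1.95*y^2 - 7.26*y - 3.28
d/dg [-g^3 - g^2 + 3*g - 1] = -3*g^2 - 2*g + 3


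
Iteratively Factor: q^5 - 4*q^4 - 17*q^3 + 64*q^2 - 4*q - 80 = (q - 5)*(q^4 + q^3 - 12*q^2 + 4*q + 16) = (q - 5)*(q - 2)*(q^3 + 3*q^2 - 6*q - 8) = (q - 5)*(q - 2)*(q + 1)*(q^2 + 2*q - 8) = (q - 5)*(q - 2)*(q + 1)*(q + 4)*(q - 2)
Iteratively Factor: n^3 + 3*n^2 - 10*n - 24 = (n - 3)*(n^2 + 6*n + 8) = (n - 3)*(n + 4)*(n + 2)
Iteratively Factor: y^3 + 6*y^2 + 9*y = (y)*(y^2 + 6*y + 9) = y*(y + 3)*(y + 3)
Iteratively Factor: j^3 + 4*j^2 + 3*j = (j + 1)*(j^2 + 3*j) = j*(j + 1)*(j + 3)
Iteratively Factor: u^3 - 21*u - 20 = (u + 4)*(u^2 - 4*u - 5) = (u - 5)*(u + 4)*(u + 1)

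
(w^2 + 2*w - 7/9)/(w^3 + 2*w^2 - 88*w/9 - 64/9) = (9*w^2 + 18*w - 7)/(9*w^3 + 18*w^2 - 88*w - 64)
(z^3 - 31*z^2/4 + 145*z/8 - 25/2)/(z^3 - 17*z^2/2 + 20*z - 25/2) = (z^2 - 21*z/4 + 5)/(z^2 - 6*z + 5)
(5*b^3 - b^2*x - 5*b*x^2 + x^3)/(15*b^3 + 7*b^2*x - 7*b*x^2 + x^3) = (-b + x)/(-3*b + x)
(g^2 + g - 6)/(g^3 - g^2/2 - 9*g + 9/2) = 2*(g - 2)/(2*g^2 - 7*g + 3)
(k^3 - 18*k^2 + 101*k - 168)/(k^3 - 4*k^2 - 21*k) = (k^2 - 11*k + 24)/(k*(k + 3))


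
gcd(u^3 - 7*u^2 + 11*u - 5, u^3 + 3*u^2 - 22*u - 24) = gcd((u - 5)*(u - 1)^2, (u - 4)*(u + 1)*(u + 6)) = 1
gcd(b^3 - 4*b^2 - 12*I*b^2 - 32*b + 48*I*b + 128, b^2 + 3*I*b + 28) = b - 4*I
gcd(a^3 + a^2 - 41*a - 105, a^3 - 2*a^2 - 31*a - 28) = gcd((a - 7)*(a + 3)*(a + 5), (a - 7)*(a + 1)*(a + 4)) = a - 7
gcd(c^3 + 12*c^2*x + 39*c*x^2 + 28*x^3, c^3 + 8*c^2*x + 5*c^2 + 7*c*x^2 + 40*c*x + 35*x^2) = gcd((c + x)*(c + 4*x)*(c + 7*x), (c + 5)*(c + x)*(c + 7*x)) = c^2 + 8*c*x + 7*x^2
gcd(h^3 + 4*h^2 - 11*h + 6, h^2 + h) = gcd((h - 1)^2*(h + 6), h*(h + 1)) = 1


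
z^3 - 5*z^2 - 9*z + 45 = (z - 5)*(z - 3)*(z + 3)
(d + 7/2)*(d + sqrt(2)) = d^2 + sqrt(2)*d + 7*d/2 + 7*sqrt(2)/2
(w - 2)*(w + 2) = w^2 - 4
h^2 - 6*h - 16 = (h - 8)*(h + 2)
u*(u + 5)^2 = u^3 + 10*u^2 + 25*u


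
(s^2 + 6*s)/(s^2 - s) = (s + 6)/(s - 1)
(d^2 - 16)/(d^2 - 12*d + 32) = (d + 4)/(d - 8)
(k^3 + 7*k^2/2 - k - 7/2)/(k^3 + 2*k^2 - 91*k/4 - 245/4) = 2*(k^2 - 1)/(2*k^2 - 3*k - 35)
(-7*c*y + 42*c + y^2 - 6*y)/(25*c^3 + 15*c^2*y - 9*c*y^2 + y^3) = (-7*c*y + 42*c + y^2 - 6*y)/(25*c^3 + 15*c^2*y - 9*c*y^2 + y^3)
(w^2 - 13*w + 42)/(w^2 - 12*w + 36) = (w - 7)/(w - 6)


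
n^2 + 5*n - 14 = (n - 2)*(n + 7)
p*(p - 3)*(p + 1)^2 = p^4 - p^3 - 5*p^2 - 3*p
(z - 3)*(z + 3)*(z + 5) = z^3 + 5*z^2 - 9*z - 45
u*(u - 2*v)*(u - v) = u^3 - 3*u^2*v + 2*u*v^2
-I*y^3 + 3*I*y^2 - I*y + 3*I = (y - 3)*(y - I)*(-I*y + 1)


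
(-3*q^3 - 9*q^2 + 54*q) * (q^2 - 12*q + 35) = -3*q^5 + 27*q^4 + 57*q^3 - 963*q^2 + 1890*q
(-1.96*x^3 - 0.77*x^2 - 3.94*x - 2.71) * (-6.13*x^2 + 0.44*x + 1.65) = 12.0148*x^5 + 3.8577*x^4 + 20.5794*x^3 + 13.6082*x^2 - 7.6934*x - 4.4715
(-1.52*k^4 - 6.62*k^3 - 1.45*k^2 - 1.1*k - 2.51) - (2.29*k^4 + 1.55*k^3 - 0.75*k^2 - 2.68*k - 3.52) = -3.81*k^4 - 8.17*k^3 - 0.7*k^2 + 1.58*k + 1.01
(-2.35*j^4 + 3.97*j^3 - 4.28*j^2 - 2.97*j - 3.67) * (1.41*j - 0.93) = -3.3135*j^5 + 7.7832*j^4 - 9.7269*j^3 - 0.2073*j^2 - 2.4126*j + 3.4131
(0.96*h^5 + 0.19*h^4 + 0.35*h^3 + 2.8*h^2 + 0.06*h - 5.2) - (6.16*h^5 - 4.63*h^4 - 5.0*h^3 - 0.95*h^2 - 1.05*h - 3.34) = -5.2*h^5 + 4.82*h^4 + 5.35*h^3 + 3.75*h^2 + 1.11*h - 1.86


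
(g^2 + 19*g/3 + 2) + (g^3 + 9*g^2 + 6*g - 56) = g^3 + 10*g^2 + 37*g/3 - 54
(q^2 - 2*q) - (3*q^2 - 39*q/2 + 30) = -2*q^2 + 35*q/2 - 30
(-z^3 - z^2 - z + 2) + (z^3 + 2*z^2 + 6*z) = z^2 + 5*z + 2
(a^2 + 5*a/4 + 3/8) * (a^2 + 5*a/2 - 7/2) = a^4 + 15*a^3/4 - 55*a/16 - 21/16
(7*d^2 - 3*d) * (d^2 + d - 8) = 7*d^4 + 4*d^3 - 59*d^2 + 24*d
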